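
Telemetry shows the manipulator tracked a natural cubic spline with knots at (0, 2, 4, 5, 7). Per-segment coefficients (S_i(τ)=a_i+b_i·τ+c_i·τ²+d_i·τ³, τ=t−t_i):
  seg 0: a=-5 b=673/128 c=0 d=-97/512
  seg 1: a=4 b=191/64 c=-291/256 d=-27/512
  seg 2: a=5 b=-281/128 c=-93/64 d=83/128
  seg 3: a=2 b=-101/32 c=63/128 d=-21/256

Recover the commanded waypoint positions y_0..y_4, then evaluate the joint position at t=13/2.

y_0=-5 y_1=4 y_2=5 y_3=2 y_4=-3
S(13/2) = -3899/2048

y_0 = S_0(0) = a_0 = -5
y_1 = S_1(0) = a_1 = 4
y_2 = S_2(0) = a_2 = 5
y_3 = S_3(0) = a_3 = 2
y_4 = S_3(2) = -3
t_q=13/2 is in segment 3 (τ=3/2); S_3(τ)=-3899/2048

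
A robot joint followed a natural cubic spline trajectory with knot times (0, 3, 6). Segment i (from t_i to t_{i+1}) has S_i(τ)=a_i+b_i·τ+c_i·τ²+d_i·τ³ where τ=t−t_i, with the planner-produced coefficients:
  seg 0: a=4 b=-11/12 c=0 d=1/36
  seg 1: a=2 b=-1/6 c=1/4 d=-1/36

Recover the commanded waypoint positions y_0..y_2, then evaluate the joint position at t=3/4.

y_0 = S_0(0) = a_0 = 4
y_1 = S_1(0) = a_1 = 2
y_2 = S_1(3) = 3
t_q=3/4 is in segment 0 (τ=3/4); S_0(τ)=851/256

y_0=4 y_1=2 y_2=3
S(3/4) = 851/256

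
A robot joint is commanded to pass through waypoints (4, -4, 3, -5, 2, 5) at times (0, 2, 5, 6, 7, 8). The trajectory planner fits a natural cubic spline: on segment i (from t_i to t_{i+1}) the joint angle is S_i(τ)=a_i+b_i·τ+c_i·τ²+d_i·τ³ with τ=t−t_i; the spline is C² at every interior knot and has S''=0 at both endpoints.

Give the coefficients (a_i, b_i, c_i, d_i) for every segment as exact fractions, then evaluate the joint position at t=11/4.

Δ: Δ0=-4, Δ1=7/3, Δ2=-8, Δ3=7, Δ4=3
row 1: diag=10, rhs=38; c'=3/10, d'=19/5
row 2: denom=8−3·3/10=71/10; d'=(-62−3·19/5)/(71/10)=-734/71
row 3: denom=4−1·10/71=274/71; d'=(90−1·-734/71)/(274/71)=26
row 4: denom=4−1·71/274=1025/274; d'=(-24−1·26)/(1025/274)=-548/41
back: M4=-548/41
back: M3=26−71/274·-548/41=1208/41
back: M2=-734/71−10/71·1208/41=-594/41
back: M1=19/5−3/10·-594/41=334/41
M: M0=0, M1=334/41, M2=-594/41, M3=1208/41, M4=-548/41, M5=0
seg 0: a=4, c=M0/2=0, d=(M1−M0)/(6·2)=167/246, b=Δ0−h0·(2M0+M1)/6=-826/123
seg 1: a=-4, c=M1/2=167/41, d=(M2−M1)/(6·3)=-464/369, b=Δ1−h1·(2M1+M2)/6=176/123
seg 2: a=3, c=M2/2=-297/41, d=(M3−M2)/(6·1)=901/123, b=Δ2−h2·(2M2+M3)/6=-994/123
seg 3: a=-5, c=M3/2=604/41, d=(M4−M3)/(6·1)=-878/123, b=Δ3−h3·(2M3+M4)/6=-73/123
seg 4: a=2, c=M4/2=-274/41, d=(M5−M4)/(6·1)=274/123, b=Δ4−h4·(2M4+M5)/6=917/123
t_q=11/4 → seg 1, τ=3/4; S=-4+176/123·τ+167/41·τ²+-464/369·τ³=-765/656

  seg 0: a=4 b=-826/123 c=0 d=167/246
  seg 1: a=-4 b=176/123 c=167/41 d=-464/369
  seg 2: a=3 b=-994/123 c=-297/41 d=901/123
  seg 3: a=-5 b=-73/123 c=604/41 d=-878/123
  seg 4: a=2 b=917/123 c=-274/41 d=274/123
S(11/4) = -765/656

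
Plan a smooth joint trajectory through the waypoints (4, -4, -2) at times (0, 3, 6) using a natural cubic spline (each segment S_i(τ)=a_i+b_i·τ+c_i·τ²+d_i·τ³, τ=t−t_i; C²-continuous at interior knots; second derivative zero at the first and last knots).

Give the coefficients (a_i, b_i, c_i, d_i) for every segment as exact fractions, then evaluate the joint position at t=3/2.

Δ: Δ0=-8/3, Δ1=2/3
row 1: diag=12, rhs=20; c'=1/4, d'=5/3
back: M1=5/3
M: M0=0, M1=5/3, M2=0
seg 0: a=4, c=M0/2=0, d=(M1−M0)/(6·3)=5/54, b=Δ0−h0·(2M0+M1)/6=-7/2
seg 1: a=-4, c=M1/2=5/6, d=(M2−M1)/(6·3)=-5/54, b=Δ1−h1·(2M1+M2)/6=-1
t_q=3/2 → seg 0, τ=3/2; S=4+-7/2·τ+0·τ²+5/54·τ³=-15/16

  seg 0: a=4 b=-7/2 c=0 d=5/54
  seg 1: a=-4 b=-1 c=5/6 d=-5/54
S(3/2) = -15/16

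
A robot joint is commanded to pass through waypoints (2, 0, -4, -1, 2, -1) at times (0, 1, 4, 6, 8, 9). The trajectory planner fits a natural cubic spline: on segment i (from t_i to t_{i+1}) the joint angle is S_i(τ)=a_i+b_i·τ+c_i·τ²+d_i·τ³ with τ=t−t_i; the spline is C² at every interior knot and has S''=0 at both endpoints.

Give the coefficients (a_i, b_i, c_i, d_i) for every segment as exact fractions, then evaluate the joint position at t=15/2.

Δ: Δ0=-2, Δ1=-4/3, Δ2=3/2, Δ3=3/2, Δ4=-3
row 1: diag=8, rhs=4; c'=3/8, d'=1/2
row 2: denom=10−3·3/8=71/8; d'=(17−3·1/2)/(71/8)=124/71
row 3: denom=8−2·16/71=536/71; d'=(0−2·124/71)/(536/71)=-31/67
row 4: denom=6−2·71/268=733/134; d'=(-27−2·-31/67)/(733/134)=-3494/733
back: M4=-3494/733
back: M3=-31/67−71/268·-3494/733=1173/1466
back: M2=124/71−16/71·1173/1466=1148/733
back: M1=1/2−3/8·1148/733=-64/733
M: M0=0, M1=-64/733, M2=1148/733, M3=1173/1466, M4=-3494/733, M5=0
seg 0: a=2, c=M0/2=0, d=(M1−M0)/(6·1)=-32/2199, b=Δ0−h0·(2M0+M1)/6=-4366/2199
seg 1: a=0, c=M1/2=-32/733, d=(M2−M1)/(6·3)=202/2199, b=Δ1−h1·(2M1+M2)/6=-4462/2199
seg 2: a=-4, c=M2/2=574/733, d=(M3−M2)/(6·2)=-1123/17592, b=Δ2−h2·(2M2+M3)/6=416/2199
seg 3: a=-1, c=M3/2=1173/2932, d=(M4−M3)/(6·2)=-8161/17592, b=Δ3−h3·(2M3+M4)/6=11239/4398
seg 4: a=2, c=M4/2=-1747/733, d=(M5−M4)/(6·1)=1747/2199, b=Δ4−h4·(2M4+M5)/6=-3103/2199
t_q=15/2 → seg 3, τ=3/2; S=-1+11239/4398·τ+1173/2932·τ²+-8161/17592·τ³=101691/46912

  seg 0: a=2 b=-4366/2199 c=0 d=-32/2199
  seg 1: a=0 b=-4462/2199 c=-32/733 d=202/2199
  seg 2: a=-4 b=416/2199 c=574/733 d=-1123/17592
  seg 3: a=-1 b=11239/4398 c=1173/2932 d=-8161/17592
  seg 4: a=2 b=-3103/2199 c=-1747/733 d=1747/2199
S(15/2) = 101691/46912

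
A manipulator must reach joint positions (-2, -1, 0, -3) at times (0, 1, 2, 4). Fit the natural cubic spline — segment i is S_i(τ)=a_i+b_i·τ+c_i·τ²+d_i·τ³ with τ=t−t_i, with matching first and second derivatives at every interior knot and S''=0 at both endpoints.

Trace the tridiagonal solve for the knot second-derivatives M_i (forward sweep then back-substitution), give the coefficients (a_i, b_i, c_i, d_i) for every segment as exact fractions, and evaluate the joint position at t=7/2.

  seg 0: a=-2 b=41/46 c=0 d=5/46
  seg 1: a=-1 b=28/23 c=15/46 d=-25/46
  seg 2: a=0 b=11/46 c=-30/23 d=5/23
S(7/2) = -339/184

Δ: Δ0=1, Δ1=1, Δ2=-3/2
row 1: diag=4, rhs=0; c'=1/4, d'=0
row 2: denom=6−1·1/4=23/4; d'=(-15−1·0)/(23/4)=-60/23
back: M2=-60/23
back: M1=0−1/4·-60/23=15/23
M: M0=0, M1=15/23, M2=-60/23, M3=0
seg 0: a=-2, c=M0/2=0, d=(M1−M0)/(6·1)=5/46, b=Δ0−h0·(2M0+M1)/6=41/46
seg 1: a=-1, c=M1/2=15/46, d=(M2−M1)/(6·1)=-25/46, b=Δ1−h1·(2M1+M2)/6=28/23
seg 2: a=0, c=M2/2=-30/23, d=(M3−M2)/(6·2)=5/23, b=Δ2−h2·(2M2+M3)/6=11/46
t_q=7/2 → seg 2, τ=3/2; S=0+11/46·τ+-30/23·τ²+5/23·τ³=-339/184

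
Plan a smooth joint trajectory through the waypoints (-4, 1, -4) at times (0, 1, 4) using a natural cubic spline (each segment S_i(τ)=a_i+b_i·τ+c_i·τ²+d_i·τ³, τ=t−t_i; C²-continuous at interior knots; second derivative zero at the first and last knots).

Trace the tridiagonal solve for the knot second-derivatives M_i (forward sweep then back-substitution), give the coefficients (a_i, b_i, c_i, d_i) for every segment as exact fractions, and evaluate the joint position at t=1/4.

Δ: Δ0=5, Δ1=-5/3
row 1: diag=8, rhs=-40; c'=3/8, d'=-5
back: M1=-5
M: M0=0, M1=-5, M2=0
seg 0: a=-4, c=M0/2=0, d=(M1−M0)/(6·1)=-5/6, b=Δ0−h0·(2M0+M1)/6=35/6
seg 1: a=1, c=M1/2=-5/2, d=(M2−M1)/(6·3)=5/18, b=Δ1−h1·(2M1+M2)/6=10/3
t_q=1/4 → seg 0, τ=1/4; S=-4+35/6·τ+0·τ²+-5/6·τ³=-327/128

  seg 0: a=-4 b=35/6 c=0 d=-5/6
  seg 1: a=1 b=10/3 c=-5/2 d=5/18
S(1/4) = -327/128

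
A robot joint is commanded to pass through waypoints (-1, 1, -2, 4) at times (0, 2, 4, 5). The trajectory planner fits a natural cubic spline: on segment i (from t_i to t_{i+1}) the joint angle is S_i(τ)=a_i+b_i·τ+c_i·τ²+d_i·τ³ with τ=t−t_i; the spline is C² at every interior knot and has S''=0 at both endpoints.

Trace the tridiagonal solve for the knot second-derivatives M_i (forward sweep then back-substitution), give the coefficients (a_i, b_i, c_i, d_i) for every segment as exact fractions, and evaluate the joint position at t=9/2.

  seg 0: a=-1 b=26/11 c=0 d=-15/44
  seg 1: a=1 b=-19/11 c=-45/22 d=95/88
  seg 2: a=-2 b=67/22 c=195/44 d=-65/44
S(9/2) = 157/352

Δ: Δ0=1, Δ1=-3/2, Δ2=6
row 1: diag=8, rhs=-15; c'=1/4, d'=-15/8
row 2: denom=6−2·1/4=11/2; d'=(45−2·-15/8)/(11/2)=195/22
back: M2=195/22
back: M1=-15/8−1/4·195/22=-45/11
M: M0=0, M1=-45/11, M2=195/22, M3=0
seg 0: a=-1, c=M0/2=0, d=(M1−M0)/(6·2)=-15/44, b=Δ0−h0·(2M0+M1)/6=26/11
seg 1: a=1, c=M1/2=-45/22, d=(M2−M1)/(6·2)=95/88, b=Δ1−h1·(2M1+M2)/6=-19/11
seg 2: a=-2, c=M2/2=195/44, d=(M3−M2)/(6·1)=-65/44, b=Δ2−h2·(2M2+M3)/6=67/22
t_q=9/2 → seg 2, τ=1/2; S=-2+67/22·τ+195/44·τ²+-65/44·τ³=157/352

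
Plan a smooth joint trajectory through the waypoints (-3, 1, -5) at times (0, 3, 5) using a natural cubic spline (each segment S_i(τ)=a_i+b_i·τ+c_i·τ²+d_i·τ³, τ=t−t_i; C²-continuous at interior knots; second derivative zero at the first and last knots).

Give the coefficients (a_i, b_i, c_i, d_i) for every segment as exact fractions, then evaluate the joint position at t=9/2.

  seg 0: a=-3 b=79/30 c=0 d=-13/90
  seg 1: a=1 b=-19/15 c=-13/10 d=13/60
S(9/2) = -99/32

Δ: Δ0=4/3, Δ1=-3
row 1: diag=10, rhs=-26; c'=1/5, d'=-13/5
back: M1=-13/5
M: M0=0, M1=-13/5, M2=0
seg 0: a=-3, c=M0/2=0, d=(M1−M0)/(6·3)=-13/90, b=Δ0−h0·(2M0+M1)/6=79/30
seg 1: a=1, c=M1/2=-13/10, d=(M2−M1)/(6·2)=13/60, b=Δ1−h1·(2M1+M2)/6=-19/15
t_q=9/2 → seg 1, τ=3/2; S=1+-19/15·τ+-13/10·τ²+13/60·τ³=-99/32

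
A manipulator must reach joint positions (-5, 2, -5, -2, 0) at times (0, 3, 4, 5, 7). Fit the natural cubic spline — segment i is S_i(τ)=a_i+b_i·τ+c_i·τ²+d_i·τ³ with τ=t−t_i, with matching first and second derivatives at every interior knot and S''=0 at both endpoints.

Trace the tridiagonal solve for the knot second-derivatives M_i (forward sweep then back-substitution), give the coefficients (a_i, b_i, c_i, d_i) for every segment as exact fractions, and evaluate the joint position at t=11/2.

  seg 0: a=-5 b=1868/267 c=0 d=-415/801
  seg 1: a=2 b=-1867/267 c=-415/89 d=1243/267
  seg 2: a=-5 b=-628/267 c=828/89 d=-1055/267
  seg 3: a=-2 b=1175/267 c=-227/89 d=227/534
S(11/2) = -547/1424

Δ: Δ0=7/3, Δ1=-7, Δ2=3, Δ3=1
row 1: diag=8, rhs=-56; c'=1/8, d'=-7
row 2: denom=4−1·1/8=31/8; d'=(60−1·-7)/(31/8)=536/31
row 3: denom=6−1·8/31=178/31; d'=(-12−1·536/31)/(178/31)=-454/89
back: M3=-454/89
back: M2=536/31−8/31·-454/89=1656/89
back: M1=-7−1/8·1656/89=-830/89
M: M0=0, M1=-830/89, M2=1656/89, M3=-454/89, M4=0
seg 0: a=-5, c=M0/2=0, d=(M1−M0)/(6·3)=-415/801, b=Δ0−h0·(2M0+M1)/6=1868/267
seg 1: a=2, c=M1/2=-415/89, d=(M2−M1)/(6·1)=1243/267, b=Δ1−h1·(2M1+M2)/6=-1867/267
seg 2: a=-5, c=M2/2=828/89, d=(M3−M2)/(6·1)=-1055/267, b=Δ2−h2·(2M2+M3)/6=-628/267
seg 3: a=-2, c=M3/2=-227/89, d=(M4−M3)/(6·2)=227/534, b=Δ3−h3·(2M3+M4)/6=1175/267
t_q=11/2 → seg 3, τ=1/2; S=-2+1175/267·τ+-227/89·τ²+227/534·τ³=-547/1424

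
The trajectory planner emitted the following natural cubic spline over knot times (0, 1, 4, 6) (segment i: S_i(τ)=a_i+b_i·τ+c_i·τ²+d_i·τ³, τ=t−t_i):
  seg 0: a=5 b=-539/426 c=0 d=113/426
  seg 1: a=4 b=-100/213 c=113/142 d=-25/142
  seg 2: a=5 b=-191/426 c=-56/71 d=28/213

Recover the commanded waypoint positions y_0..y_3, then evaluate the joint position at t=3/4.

y_0 = S_0(0) = a_0 = 5
y_1 = S_1(0) = a_1 = 4
y_2 = S_2(0) = a_2 = 5
y_3 = S_2(2) = 2
t_q=3/4 is in segment 0 (τ=3/4); S_0(τ)=37833/9088

y_0=5 y_1=4 y_2=5 y_3=2
S(3/4) = 37833/9088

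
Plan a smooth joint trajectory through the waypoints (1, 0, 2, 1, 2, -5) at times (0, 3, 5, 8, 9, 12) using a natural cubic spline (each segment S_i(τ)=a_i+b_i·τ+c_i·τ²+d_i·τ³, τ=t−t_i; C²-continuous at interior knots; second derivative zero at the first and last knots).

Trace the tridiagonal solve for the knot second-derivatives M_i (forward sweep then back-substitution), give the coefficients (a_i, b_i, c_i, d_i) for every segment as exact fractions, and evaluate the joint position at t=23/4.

Δ: Δ0=-1/3, Δ1=1, Δ2=-1/3, Δ3=1, Δ4=-7/3
row 1: diag=10, rhs=8; c'=1/5, d'=4/5
row 2: denom=10−2·1/5=48/5; d'=(-8−2·4/5)/(48/5)=-1
row 3: denom=8−3·5/16=113/16; d'=(8−3·-1)/(113/16)=176/113
row 4: denom=8−1·16/113=888/113; d'=(-20−1·176/113)/(888/113)=-203/74
back: M4=-203/74
back: M3=176/113−16/113·-203/74=72/37
back: M2=-1−5/16·72/37=-119/74
back: M1=4/5−1/5·-119/74=83/74
M: M0=0, M1=83/74, M2=-119/74, M3=72/37, M4=-203/74, M5=0
seg 0: a=1, c=M0/2=0, d=(M1−M0)/(6·3)=83/1332, b=Δ0−h0·(2M0+M1)/6=-397/444
seg 1: a=0, c=M1/2=83/148, d=(M2−M1)/(6·2)=-101/444, b=Δ1−h1·(2M1+M2)/6=175/222
seg 2: a=2, c=M2/2=-119/148, d=(M3−M2)/(6·3)=263/1332, b=Δ2−h2·(2M2+M3)/6=67/222
seg 3: a=1, c=M3/2=36/37, d=(M4−M3)/(6·1)=-347/444, b=Δ3−h3·(2M3+M4)/6=359/444
seg 4: a=2, c=M4/2=-203/148, d=(M5−M4)/(6·3)=203/1332, b=Δ4−h4·(2M4+M5)/6=91/222
t_q=23/4 → seg 2, τ=3/4; S=2+67/222·τ+-119/148·τ²+263/1332·τ³=17593/9472

  seg 0: a=1 b=-397/444 c=0 d=83/1332
  seg 1: a=0 b=175/222 c=83/148 d=-101/444
  seg 2: a=2 b=67/222 c=-119/148 d=263/1332
  seg 3: a=1 b=359/444 c=36/37 d=-347/444
  seg 4: a=2 b=91/222 c=-203/148 d=203/1332
S(23/4) = 17593/9472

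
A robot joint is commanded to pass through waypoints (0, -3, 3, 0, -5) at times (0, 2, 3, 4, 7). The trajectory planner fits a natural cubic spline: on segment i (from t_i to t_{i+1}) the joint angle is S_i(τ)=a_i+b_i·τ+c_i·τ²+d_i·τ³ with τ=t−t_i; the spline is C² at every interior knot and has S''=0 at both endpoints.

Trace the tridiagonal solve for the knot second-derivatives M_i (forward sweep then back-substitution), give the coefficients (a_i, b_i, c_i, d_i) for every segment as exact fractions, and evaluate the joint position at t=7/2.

  seg 0: a=0 b=-1318/267 c=0 d=1835/2136
  seg 1: a=-3 b=2869/534 c=1835/356 d=-4835/1068
  seg 2: a=3 b=2243/1068 c=-750/89 d=3553/1068
  seg 3: a=0 b=-2549/534 c=553/356 d=-553/3204
S(7/2) = 6719/2848

Δ: Δ0=-3/2, Δ1=6, Δ2=-3, Δ3=-5/3
row 1: diag=6, rhs=45; c'=1/6, d'=15/2
row 2: denom=4−1·1/6=23/6; d'=(-54−1·15/2)/(23/6)=-369/23
row 3: denom=8−1·6/23=178/23; d'=(8−1·-369/23)/(178/23)=553/178
back: M3=553/178
back: M2=-369/23−6/23·553/178=-1500/89
back: M1=15/2−1/6·-1500/89=1835/178
M: M0=0, M1=1835/178, M2=-1500/89, M3=553/178, M4=0
seg 0: a=0, c=M0/2=0, d=(M1−M0)/(6·2)=1835/2136, b=Δ0−h0·(2M0+M1)/6=-1318/267
seg 1: a=-3, c=M1/2=1835/356, d=(M2−M1)/(6·1)=-4835/1068, b=Δ1−h1·(2M1+M2)/6=2869/534
seg 2: a=3, c=M2/2=-750/89, d=(M3−M2)/(6·1)=3553/1068, b=Δ2−h2·(2M2+M3)/6=2243/1068
seg 3: a=0, c=M3/2=553/356, d=(M4−M3)/(6·3)=-553/3204, b=Δ3−h3·(2M3+M4)/6=-2549/534
t_q=7/2 → seg 2, τ=1/2; S=3+2243/1068·τ+-750/89·τ²+3553/1068·τ³=6719/2848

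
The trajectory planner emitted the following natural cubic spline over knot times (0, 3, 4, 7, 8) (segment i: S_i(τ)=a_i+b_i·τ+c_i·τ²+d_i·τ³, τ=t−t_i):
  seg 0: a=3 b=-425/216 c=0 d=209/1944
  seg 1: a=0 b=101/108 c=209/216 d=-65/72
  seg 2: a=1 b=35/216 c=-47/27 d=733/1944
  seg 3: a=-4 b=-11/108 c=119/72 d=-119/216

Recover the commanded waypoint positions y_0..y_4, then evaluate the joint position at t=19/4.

y_0=3 y_1=0 y_2=1 y_3=-4 y_4=-3
S(19/4) = 463/1536

y_0 = S_0(0) = a_0 = 3
y_1 = S_1(0) = a_1 = 0
y_2 = S_2(0) = a_2 = 1
y_3 = S_3(0) = a_3 = -4
y_4 = S_3(1) = -3
t_q=19/4 is in segment 2 (τ=3/4); S_2(τ)=463/1536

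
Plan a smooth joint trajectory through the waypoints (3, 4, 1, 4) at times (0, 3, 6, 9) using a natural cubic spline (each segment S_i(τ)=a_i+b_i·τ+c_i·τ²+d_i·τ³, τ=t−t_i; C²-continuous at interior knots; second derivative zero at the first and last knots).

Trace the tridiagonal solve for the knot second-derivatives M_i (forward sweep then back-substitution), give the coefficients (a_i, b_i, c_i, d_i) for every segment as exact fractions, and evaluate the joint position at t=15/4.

Δ: Δ0=1/3, Δ1=-1, Δ2=1
row 1: diag=12, rhs=-8; c'=1/4, d'=-2/3
row 2: denom=12−3·1/4=45/4; d'=(12−3·-2/3)/(45/4)=56/45
back: M2=56/45
back: M1=-2/3−1/4·56/45=-44/45
M: M0=0, M1=-44/45, M2=56/45, M3=0
seg 0: a=3, c=M0/2=0, d=(M1−M0)/(6·3)=-22/405, b=Δ0−h0·(2M0+M1)/6=37/45
seg 1: a=4, c=M1/2=-22/45, d=(M2−M1)/(6·3)=10/81, b=Δ1−h1·(2M1+M2)/6=-29/45
seg 2: a=1, c=M2/2=28/45, d=(M3−M2)/(6·3)=-28/405, b=Δ2−h2·(2M2+M3)/6=-11/45
t_q=15/4 → seg 1, τ=3/4; S=4+-29/45·τ+-22/45·τ²+10/81·τ³=527/160

  seg 0: a=3 b=37/45 c=0 d=-22/405
  seg 1: a=4 b=-29/45 c=-22/45 d=10/81
  seg 2: a=1 b=-11/45 c=28/45 d=-28/405
S(15/4) = 527/160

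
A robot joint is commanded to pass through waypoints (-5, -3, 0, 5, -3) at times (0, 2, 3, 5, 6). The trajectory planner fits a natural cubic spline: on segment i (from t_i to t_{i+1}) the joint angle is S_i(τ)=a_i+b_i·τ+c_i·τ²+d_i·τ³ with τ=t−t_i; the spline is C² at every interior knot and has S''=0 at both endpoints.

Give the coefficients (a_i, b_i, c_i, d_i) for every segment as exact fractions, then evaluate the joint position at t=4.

Δ: Δ0=1, Δ1=3, Δ2=5/2, Δ3=-8
row 1: diag=6, rhs=12; c'=1/6, d'=2
row 2: denom=6−1·1/6=35/6; d'=(-3−1·2)/(35/6)=-6/7
row 3: denom=6−2·12/35=186/35; d'=(-63−2·-6/7)/(186/35)=-715/62
back: M3=-715/62
back: M2=-6/7−12/35·-715/62=96/31
back: M1=2−1/6·96/31=46/31
M: M0=0, M1=46/31, M2=96/31, M3=-715/62, M4=0
seg 0: a=-5, c=M0/2=0, d=(M1−M0)/(6·2)=23/186, b=Δ0−h0·(2M0+M1)/6=47/93
seg 1: a=-3, c=M1/2=23/31, d=(M2−M1)/(6·1)=25/93, b=Δ1−h1·(2M1+M2)/6=185/93
seg 2: a=0, c=M2/2=48/31, d=(M3−M2)/(6·2)=-907/744, b=Δ2−h2·(2M2+M3)/6=398/93
seg 3: a=5, c=M3/2=-715/124, d=(M4−M3)/(6·1)=715/372, b=Δ3−h3·(2M3+M4)/6=-773/186
t_q=4 → seg 2, τ=1; S=0+398/93·τ+48/31·τ²+-907/744·τ³=1143/248

  seg 0: a=-5 b=47/93 c=0 d=23/186
  seg 1: a=-3 b=185/93 c=23/31 d=25/93
  seg 2: a=0 b=398/93 c=48/31 d=-907/744
  seg 3: a=5 b=-773/186 c=-715/124 d=715/372
S(4) = 1143/248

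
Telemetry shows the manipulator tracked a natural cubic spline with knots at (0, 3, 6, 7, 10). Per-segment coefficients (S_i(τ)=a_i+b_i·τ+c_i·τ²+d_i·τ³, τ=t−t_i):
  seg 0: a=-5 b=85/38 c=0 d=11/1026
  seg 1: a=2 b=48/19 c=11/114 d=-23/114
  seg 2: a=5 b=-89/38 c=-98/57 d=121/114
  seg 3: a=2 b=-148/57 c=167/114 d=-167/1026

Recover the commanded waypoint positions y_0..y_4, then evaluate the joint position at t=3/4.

y_0 = S_0(0) = a_0 = -5
y_1 = S_1(0) = a_1 = 2
y_2 = S_2(0) = a_2 = 5
y_3 = S_3(0) = a_3 = 2
y_4 = S_3(3) = 3
t_q=3/4 is in segment 0 (τ=3/4); S_0(τ)=-8069/2432

y_0=-5 y_1=2 y_2=5 y_3=2 y_4=3
S(3/4) = -8069/2432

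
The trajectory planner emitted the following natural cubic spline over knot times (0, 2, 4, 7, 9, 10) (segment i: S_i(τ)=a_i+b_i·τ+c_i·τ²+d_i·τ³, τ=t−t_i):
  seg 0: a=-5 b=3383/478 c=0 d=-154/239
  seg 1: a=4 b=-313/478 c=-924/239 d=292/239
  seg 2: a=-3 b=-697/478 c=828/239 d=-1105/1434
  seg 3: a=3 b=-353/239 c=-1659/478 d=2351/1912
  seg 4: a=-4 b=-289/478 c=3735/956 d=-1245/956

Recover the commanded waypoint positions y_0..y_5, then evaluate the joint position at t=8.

y_0 = S_0(0) = a_0 = -5
y_1 = S_1(0) = a_1 = 4
y_2 = S_2(0) = a_2 = -3
y_3 = S_3(0) = a_3 = 3
y_4 = S_4(0) = a_4 = -4
y_5 = S_4(1) = -2
t_q=8 is in segment 3 (τ=1); S_3(τ)=-1373/1912

y_0=-5 y_1=4 y_2=-3 y_3=3 y_4=-4 y_5=-2
S(8) = -1373/1912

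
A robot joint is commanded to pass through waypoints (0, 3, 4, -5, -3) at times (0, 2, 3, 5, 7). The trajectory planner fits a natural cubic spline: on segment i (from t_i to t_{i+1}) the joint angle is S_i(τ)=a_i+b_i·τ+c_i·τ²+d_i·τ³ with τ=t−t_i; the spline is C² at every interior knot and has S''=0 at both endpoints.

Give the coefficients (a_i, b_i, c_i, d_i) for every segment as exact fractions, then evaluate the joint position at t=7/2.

Δ: Δ0=3/2, Δ1=1, Δ2=-9/2, Δ3=1
row 1: diag=6, rhs=-3; c'=1/6, d'=-1/2
row 2: denom=6−1·1/6=35/6; d'=(-33−1·-1/2)/(35/6)=-39/7
row 3: denom=8−2·12/35=256/35; d'=(33−2·-39/7)/(256/35)=1545/256
back: M3=1545/256
back: M2=-39/7−12/35·1545/256=-489/64
back: M1=-1/2−1/6·-489/64=99/128
M: M0=0, M1=99/128, M2=-489/64, M3=1545/256, M4=0
seg 0: a=0, c=M0/2=0, d=(M1−M0)/(6·2)=33/512, b=Δ0−h0·(2M0+M1)/6=159/128
seg 1: a=3, c=M1/2=99/256, d=(M2−M1)/(6·1)=-359/256, b=Δ1−h1·(2M1+M2)/6=129/64
seg 2: a=4, c=M2/2=-489/128, d=(M3−M2)/(6·2)=1167/1024, b=Δ2−h2·(2M2+M3)/6=-363/256
seg 3: a=-5, c=M3/2=1545/512, d=(M4−M3)/(6·2)=-515/1024, b=Δ3−h3·(2M3+M4)/6=-387/128
t_q=7/2 → seg 2, τ=1/2; S=4+-363/256·τ+-489/128·τ²+1167/1024·τ³=20303/8192

  seg 0: a=0 b=159/128 c=0 d=33/512
  seg 1: a=3 b=129/64 c=99/256 d=-359/256
  seg 2: a=4 b=-363/256 c=-489/128 d=1167/1024
  seg 3: a=-5 b=-387/128 c=1545/512 d=-515/1024
S(7/2) = 20303/8192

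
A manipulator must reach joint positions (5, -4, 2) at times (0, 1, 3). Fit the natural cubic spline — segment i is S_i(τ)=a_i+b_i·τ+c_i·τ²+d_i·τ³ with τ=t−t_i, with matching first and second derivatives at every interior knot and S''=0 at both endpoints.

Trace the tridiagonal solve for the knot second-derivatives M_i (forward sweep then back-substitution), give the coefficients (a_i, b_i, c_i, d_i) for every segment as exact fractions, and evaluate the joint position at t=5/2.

Δ: Δ0=-9, Δ1=3
row 1: diag=6, rhs=72; c'=1/3, d'=12
back: M1=12
M: M0=0, M1=12, M2=0
seg 0: a=5, c=M0/2=0, d=(M1−M0)/(6·1)=2, b=Δ0−h0·(2M0+M1)/6=-11
seg 1: a=-4, c=M1/2=6, d=(M2−M1)/(6·2)=-1, b=Δ1−h1·(2M1+M2)/6=-5
t_q=5/2 → seg 1, τ=3/2; S=-4+-5·τ+6·τ²+-1·τ³=-11/8

  seg 0: a=5 b=-11 c=0 d=2
  seg 1: a=-4 b=-5 c=6 d=-1
S(5/2) = -11/8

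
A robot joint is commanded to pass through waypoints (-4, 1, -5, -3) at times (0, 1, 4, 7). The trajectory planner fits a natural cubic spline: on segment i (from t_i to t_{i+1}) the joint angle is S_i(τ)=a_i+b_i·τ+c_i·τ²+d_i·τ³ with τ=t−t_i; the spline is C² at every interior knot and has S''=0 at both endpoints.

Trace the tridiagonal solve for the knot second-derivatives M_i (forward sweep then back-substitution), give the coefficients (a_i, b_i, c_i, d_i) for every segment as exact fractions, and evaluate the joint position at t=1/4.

Δ: Δ0=5, Δ1=-2, Δ2=2/3
row 1: diag=8, rhs=-42; c'=3/8, d'=-21/4
row 2: denom=12−3·3/8=87/8; d'=(16−3·-21/4)/(87/8)=254/87
back: M2=254/87
back: M1=-21/4−3/8·254/87=-184/29
M: M0=0, M1=-184/29, M2=254/87, M3=0
seg 0: a=-4, c=M0/2=0, d=(M1−M0)/(6·1)=-92/87, b=Δ0−h0·(2M0+M1)/6=527/87
seg 1: a=1, c=M1/2=-92/29, d=(M2−M1)/(6·3)=403/783, b=Δ1−h1·(2M1+M2)/6=251/87
seg 2: a=-5, c=M2/2=127/87, d=(M3−M2)/(6·3)=-127/783, b=Δ2−h2·(2M2+M3)/6=-196/87
t_q=1/4 → seg 0, τ=1/4; S=-4+527/87·τ+0·τ²+-92/87·τ³=-1161/464

  seg 0: a=-4 b=527/87 c=0 d=-92/87
  seg 1: a=1 b=251/87 c=-92/29 d=403/783
  seg 2: a=-5 b=-196/87 c=127/87 d=-127/783
S(1/4) = -1161/464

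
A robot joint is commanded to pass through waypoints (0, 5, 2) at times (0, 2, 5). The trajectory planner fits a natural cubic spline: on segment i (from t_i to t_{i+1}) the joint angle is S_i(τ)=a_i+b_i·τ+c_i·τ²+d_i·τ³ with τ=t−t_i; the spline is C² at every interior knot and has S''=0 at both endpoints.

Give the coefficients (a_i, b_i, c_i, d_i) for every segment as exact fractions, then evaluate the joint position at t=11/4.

Δ: Δ0=5/2, Δ1=-1
row 1: diag=10, rhs=-21; c'=3/10, d'=-21/10
back: M1=-21/10
M: M0=0, M1=-21/10, M2=0
seg 0: a=0, c=M0/2=0, d=(M1−M0)/(6·2)=-7/40, b=Δ0−h0·(2M0+M1)/6=16/5
seg 1: a=5, c=M1/2=-21/20, d=(M2−M1)/(6·3)=7/60, b=Δ1−h1·(2M1+M2)/6=11/10
t_q=11/4 → seg 1, τ=3/4; S=5+11/10·τ+-21/20·τ²+7/60·τ³=6763/1280

  seg 0: a=0 b=16/5 c=0 d=-7/40
  seg 1: a=5 b=11/10 c=-21/20 d=7/60
S(11/4) = 6763/1280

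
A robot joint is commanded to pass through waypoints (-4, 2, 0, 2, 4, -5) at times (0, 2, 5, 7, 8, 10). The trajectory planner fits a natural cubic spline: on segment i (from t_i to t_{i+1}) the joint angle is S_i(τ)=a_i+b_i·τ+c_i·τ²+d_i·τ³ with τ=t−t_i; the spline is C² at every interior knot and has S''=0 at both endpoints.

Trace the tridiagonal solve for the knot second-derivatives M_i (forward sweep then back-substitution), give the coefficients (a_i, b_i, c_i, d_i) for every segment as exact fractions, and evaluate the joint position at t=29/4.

  seg 0: a=-4 b=34277/8835 c=0 d=-1943/8835
  seg 1: a=2 b=10961/8835 c=-3886/2945 d=6041/26505
  seg 2: a=0 b=-4618/8835 c=431/589 d=523/35340
  seg 3: a=2 b=22811/8835 c=4833/5890 d=-24781/17670
  seg 4: a=4 b=277/17670 c=-9974/2945 d=4987/8835
S(29/4) = 1008309/376960

Δ: Δ0=3, Δ1=-2/3, Δ2=1, Δ3=2, Δ4=-9/2
row 1: diag=10, rhs=-22; c'=3/10, d'=-11/5
row 2: denom=10−3·3/10=91/10; d'=(10−3·-11/5)/(91/10)=166/91
row 3: denom=6−2·20/91=506/91; d'=(6−2·166/91)/(506/91)=107/253
row 4: denom=6−1·91/506=2945/506; d'=(-39−1·107/253)/(2945/506)=-19948/2945
back: M4=-19948/2945
back: M3=107/253−91/506·-19948/2945=4833/2945
back: M2=166/91−20/91·4833/2945=862/589
back: M1=-11/5−3/10·862/589=-7772/2945
M: M0=0, M1=-7772/2945, M2=862/589, M3=4833/2945, M4=-19948/2945, M5=0
seg 0: a=-4, c=M0/2=0, d=(M1−M0)/(6·2)=-1943/8835, b=Δ0−h0·(2M0+M1)/6=34277/8835
seg 1: a=2, c=M1/2=-3886/2945, d=(M2−M1)/(6·3)=6041/26505, b=Δ1−h1·(2M1+M2)/6=10961/8835
seg 2: a=0, c=M2/2=431/589, d=(M3−M2)/(6·2)=523/35340, b=Δ2−h2·(2M2+M3)/6=-4618/8835
seg 3: a=2, c=M3/2=4833/5890, d=(M4−M3)/(6·1)=-24781/17670, b=Δ3−h3·(2M3+M4)/6=22811/8835
seg 4: a=4, c=M4/2=-9974/2945, d=(M5−M4)/(6·2)=4987/8835, b=Δ4−h4·(2M4+M5)/6=277/17670
t_q=29/4 → seg 3, τ=1/4; S=2+22811/8835·τ+4833/5890·τ²+-24781/17670·τ³=1008309/376960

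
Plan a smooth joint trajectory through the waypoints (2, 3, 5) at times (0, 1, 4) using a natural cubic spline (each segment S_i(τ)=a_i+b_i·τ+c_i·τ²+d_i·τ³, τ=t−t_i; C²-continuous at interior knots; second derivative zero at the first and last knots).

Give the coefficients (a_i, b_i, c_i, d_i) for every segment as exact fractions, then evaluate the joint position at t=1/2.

Δ: Δ0=1, Δ1=2/3
row 1: diag=8, rhs=-2; c'=3/8, d'=-1/4
back: M1=-1/4
M: M0=0, M1=-1/4, M2=0
seg 0: a=2, c=M0/2=0, d=(M1−M0)/(6·1)=-1/24, b=Δ0−h0·(2M0+M1)/6=25/24
seg 1: a=3, c=M1/2=-1/8, d=(M2−M1)/(6·3)=1/72, b=Δ1−h1·(2M1+M2)/6=11/12
t_q=1/2 → seg 0, τ=1/2; S=2+25/24·τ+0·τ²+-1/24·τ³=161/64

  seg 0: a=2 b=25/24 c=0 d=-1/24
  seg 1: a=3 b=11/12 c=-1/8 d=1/72
S(1/2) = 161/64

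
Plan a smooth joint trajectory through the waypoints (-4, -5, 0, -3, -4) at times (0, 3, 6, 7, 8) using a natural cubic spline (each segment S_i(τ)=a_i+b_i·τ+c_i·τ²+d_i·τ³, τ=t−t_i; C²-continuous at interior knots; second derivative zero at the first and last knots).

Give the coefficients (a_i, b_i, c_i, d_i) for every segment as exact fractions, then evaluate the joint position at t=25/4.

Δ: Δ0=-1/3, Δ1=5/3, Δ2=-3, Δ3=-1
row 1: diag=12, rhs=12; c'=1/4, d'=1
row 2: denom=8−3·1/4=29/4; d'=(-28−3·1)/(29/4)=-124/29
row 3: denom=4−1·4/29=112/29; d'=(12−1·-124/29)/(112/29)=59/14
back: M3=59/14
back: M2=-124/29−4/29·59/14=-34/7
back: M1=1−1/4·-34/7=31/14
M: M0=0, M1=31/14, M2=-34/7, M3=59/14, M4=0
seg 0: a=-4, c=M0/2=0, d=(M1−M0)/(6·3)=31/252, b=Δ0−h0·(2M0+M1)/6=-121/84
seg 1: a=-5, c=M1/2=31/28, d=(M2−M1)/(6·3)=-11/28, b=Δ1−h1·(2M1+M2)/6=79/42
seg 2: a=0, c=M2/2=-17/7, d=(M3−M2)/(6·1)=127/84, b=Δ2−h2·(2M2+M3)/6=-25/12
seg 3: a=-3, c=M3/2=59/28, d=(M4−M3)/(6·1)=-59/84, b=Δ3−h3·(2M3+M4)/6=-101/42
t_q=25/4 → seg 2, τ=1/4; S=0+-25/12·τ+-17/7·τ²+127/84·τ³=-1163/1792

  seg 0: a=-4 b=-121/84 c=0 d=31/252
  seg 1: a=-5 b=79/42 c=31/28 d=-11/28
  seg 2: a=0 b=-25/12 c=-17/7 d=127/84
  seg 3: a=-3 b=-101/42 c=59/28 d=-59/84
S(25/4) = -1163/1792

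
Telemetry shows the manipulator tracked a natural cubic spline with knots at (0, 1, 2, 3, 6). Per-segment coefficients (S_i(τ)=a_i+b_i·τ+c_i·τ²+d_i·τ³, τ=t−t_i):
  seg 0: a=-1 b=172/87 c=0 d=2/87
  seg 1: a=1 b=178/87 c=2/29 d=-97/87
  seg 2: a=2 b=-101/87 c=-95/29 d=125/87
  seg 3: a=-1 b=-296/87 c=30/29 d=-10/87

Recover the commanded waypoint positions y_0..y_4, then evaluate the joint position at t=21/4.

y_0 = S_0(0) = a_0 = -1
y_1 = S_1(0) = a_1 = 1
y_2 = S_2(0) = a_2 = 2
y_3 = S_3(0) = a_3 = -1
y_4 = S_3(3) = -5
t_q=21/4 is in segment 3 (τ=9/4); S_3(τ)=-4387/928

y_0=-1 y_1=1 y_2=2 y_3=-1 y_4=-5
S(21/4) = -4387/928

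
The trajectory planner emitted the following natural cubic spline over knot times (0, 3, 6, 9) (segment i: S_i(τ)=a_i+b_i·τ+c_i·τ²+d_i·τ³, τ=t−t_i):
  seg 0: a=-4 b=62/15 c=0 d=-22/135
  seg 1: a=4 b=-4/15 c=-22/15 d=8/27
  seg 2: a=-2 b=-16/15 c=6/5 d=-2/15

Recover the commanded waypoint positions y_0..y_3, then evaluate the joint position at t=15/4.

y_0 = S_0(0) = a_0 = -4
y_1 = S_1(0) = a_1 = 4
y_2 = S_2(0) = a_2 = -2
y_3 = S_2(3) = 2
t_q=15/4 is in segment 1 (τ=3/4); S_1(τ)=31/10

y_0=-4 y_1=4 y_2=-2 y_3=2
S(15/4) = 31/10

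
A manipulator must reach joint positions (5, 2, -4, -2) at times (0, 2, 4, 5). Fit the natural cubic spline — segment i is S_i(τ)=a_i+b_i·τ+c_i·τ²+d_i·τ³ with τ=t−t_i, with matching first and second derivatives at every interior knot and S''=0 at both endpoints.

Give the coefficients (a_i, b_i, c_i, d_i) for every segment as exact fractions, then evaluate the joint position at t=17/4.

  seg 0: a=5 b=-7/11 c=0 d=-19/88
  seg 1: a=2 b=-71/22 c=-57/44 d=31/44
  seg 2: a=-4 b=1/22 c=129/44 d=-43/44
S(17/4) = -10759/2816

Δ: Δ0=-3/2, Δ1=-3, Δ2=2
row 1: diag=8, rhs=-9; c'=1/4, d'=-9/8
row 2: denom=6−2·1/4=11/2; d'=(30−2·-9/8)/(11/2)=129/22
back: M2=129/22
back: M1=-9/8−1/4·129/22=-57/22
M: M0=0, M1=-57/22, M2=129/22, M3=0
seg 0: a=5, c=M0/2=0, d=(M1−M0)/(6·2)=-19/88, b=Δ0−h0·(2M0+M1)/6=-7/11
seg 1: a=2, c=M1/2=-57/44, d=(M2−M1)/(6·2)=31/44, b=Δ1−h1·(2M1+M2)/6=-71/22
seg 2: a=-4, c=M2/2=129/44, d=(M3−M2)/(6·1)=-43/44, b=Δ2−h2·(2M2+M3)/6=1/22
t_q=17/4 → seg 2, τ=1/4; S=-4+1/22·τ+129/44·τ²+-43/44·τ³=-10759/2816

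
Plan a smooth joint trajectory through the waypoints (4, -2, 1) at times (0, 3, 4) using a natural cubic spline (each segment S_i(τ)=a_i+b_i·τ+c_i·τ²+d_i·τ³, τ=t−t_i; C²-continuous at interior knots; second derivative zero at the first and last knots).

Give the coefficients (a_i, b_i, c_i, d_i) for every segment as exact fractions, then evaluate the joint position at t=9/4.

Δ: Δ0=-2, Δ1=3
row 1: diag=8, rhs=30; c'=1/8, d'=15/4
back: M1=15/4
M: M0=0, M1=15/4, M2=0
seg 0: a=4, c=M0/2=0, d=(M1−M0)/(6·3)=5/24, b=Δ0−h0·(2M0+M1)/6=-31/8
seg 1: a=-2, c=M1/2=15/8, d=(M2−M1)/(6·1)=-5/8, b=Δ1−h1·(2M1+M2)/6=7/4
t_q=9/4 → seg 0, τ=9/4; S=4+-31/8·τ+0·τ²+5/24·τ³=-1201/512

  seg 0: a=4 b=-31/8 c=0 d=5/24
  seg 1: a=-2 b=7/4 c=15/8 d=-5/8
S(9/4) = -1201/512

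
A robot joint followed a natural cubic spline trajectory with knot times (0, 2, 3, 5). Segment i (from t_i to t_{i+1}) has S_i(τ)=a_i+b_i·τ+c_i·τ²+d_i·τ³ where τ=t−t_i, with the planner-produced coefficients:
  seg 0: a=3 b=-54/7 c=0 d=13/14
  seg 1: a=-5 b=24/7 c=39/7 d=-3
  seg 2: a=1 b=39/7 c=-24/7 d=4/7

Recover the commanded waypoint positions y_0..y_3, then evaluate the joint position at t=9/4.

y_0 = S_0(0) = a_0 = 3
y_1 = S_1(0) = a_1 = -5
y_2 = S_2(0) = a_2 = 1
y_3 = S_2(2) = 3
t_q=9/4 is in segment 1 (τ=1/4); S_1(τ)=-1721/448

y_0=3 y_1=-5 y_2=1 y_3=3
S(9/4) = -1721/448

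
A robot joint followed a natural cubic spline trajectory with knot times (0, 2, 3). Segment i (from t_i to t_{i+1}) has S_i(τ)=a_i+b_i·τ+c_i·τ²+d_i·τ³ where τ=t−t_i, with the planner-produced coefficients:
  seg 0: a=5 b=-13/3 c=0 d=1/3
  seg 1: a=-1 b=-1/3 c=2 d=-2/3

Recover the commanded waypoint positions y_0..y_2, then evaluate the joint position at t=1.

y_0 = S_0(0) = a_0 = 5
y_1 = S_1(0) = a_1 = -1
y_2 = S_1(1) = 0
t_q=1 is in segment 0 (τ=1); S_0(τ)=1

y_0=5 y_1=-1 y_2=0
S(1) = 1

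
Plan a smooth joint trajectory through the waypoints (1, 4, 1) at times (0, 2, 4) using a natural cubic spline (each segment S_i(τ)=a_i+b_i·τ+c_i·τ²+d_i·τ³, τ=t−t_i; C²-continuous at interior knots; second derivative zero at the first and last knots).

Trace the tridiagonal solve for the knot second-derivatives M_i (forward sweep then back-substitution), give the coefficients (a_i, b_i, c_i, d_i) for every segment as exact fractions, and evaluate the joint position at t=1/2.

Δ: Δ0=3/2, Δ1=-3/2
row 1: diag=8, rhs=-18; c'=1/4, d'=-9/4
back: M1=-9/4
M: M0=0, M1=-9/4, M2=0
seg 0: a=1, c=M0/2=0, d=(M1−M0)/(6·2)=-3/16, b=Δ0−h0·(2M0+M1)/6=9/4
seg 1: a=4, c=M1/2=-9/8, d=(M2−M1)/(6·2)=3/16, b=Δ1−h1·(2M1+M2)/6=0
t_q=1/2 → seg 0, τ=1/2; S=1+9/4·τ+0·τ²+-3/16·τ³=269/128

  seg 0: a=1 b=9/4 c=0 d=-3/16
  seg 1: a=4 b=0 c=-9/8 d=3/16
S(1/2) = 269/128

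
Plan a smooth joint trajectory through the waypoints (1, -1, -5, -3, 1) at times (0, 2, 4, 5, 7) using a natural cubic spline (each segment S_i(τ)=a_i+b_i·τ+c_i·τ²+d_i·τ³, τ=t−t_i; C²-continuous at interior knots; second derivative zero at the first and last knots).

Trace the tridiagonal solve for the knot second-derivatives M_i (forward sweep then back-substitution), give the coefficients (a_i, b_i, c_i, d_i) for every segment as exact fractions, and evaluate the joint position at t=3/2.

  seg 0: a=1 b=-45/128 c=0 d=-83/512
  seg 1: a=-1 b=-147/64 c=-249/256 d=287/512
  seg 2: a=-5 b=69/128 c=153/64 d=-119/128
  seg 3: a=-3 b=81/32 c=-51/128 d=17/256
S(3/2) = -305/4096

Δ: Δ0=-1, Δ1=-2, Δ2=2, Δ3=2
row 1: diag=8, rhs=-6; c'=1/4, d'=-3/4
row 2: denom=6−2·1/4=11/2; d'=(24−2·-3/4)/(11/2)=51/11
row 3: denom=6−1·2/11=64/11; d'=(0−1·51/11)/(64/11)=-51/64
back: M3=-51/64
back: M2=51/11−2/11·-51/64=153/32
back: M1=-3/4−1/4·153/32=-249/128
M: M0=0, M1=-249/128, M2=153/32, M3=-51/64, M4=0
seg 0: a=1, c=M0/2=0, d=(M1−M0)/(6·2)=-83/512, b=Δ0−h0·(2M0+M1)/6=-45/128
seg 1: a=-1, c=M1/2=-249/256, d=(M2−M1)/(6·2)=287/512, b=Δ1−h1·(2M1+M2)/6=-147/64
seg 2: a=-5, c=M2/2=153/64, d=(M3−M2)/(6·1)=-119/128, b=Δ2−h2·(2M2+M3)/6=69/128
seg 3: a=-3, c=M3/2=-51/128, d=(M4−M3)/(6·2)=17/256, b=Δ3−h3·(2M3+M4)/6=81/32
t_q=3/2 → seg 0, τ=3/2; S=1+-45/128·τ+0·τ²+-83/512·τ³=-305/4096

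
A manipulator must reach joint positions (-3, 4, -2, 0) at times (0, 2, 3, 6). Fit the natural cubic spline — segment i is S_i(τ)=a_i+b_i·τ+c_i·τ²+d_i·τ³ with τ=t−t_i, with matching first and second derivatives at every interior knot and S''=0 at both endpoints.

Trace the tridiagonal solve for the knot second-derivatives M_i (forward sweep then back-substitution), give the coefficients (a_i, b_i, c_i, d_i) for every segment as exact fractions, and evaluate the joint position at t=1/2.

Δ: Δ0=7/2, Δ1=-6, Δ2=2/3
row 1: diag=6, rhs=-57; c'=1/6, d'=-19/2
row 2: denom=8−1·1/6=47/6; d'=(40−1·-19/2)/(47/6)=297/47
back: M2=297/47
back: M1=-19/2−1/6·297/47=-496/47
M: M0=0, M1=-496/47, M2=297/47, M3=0
seg 0: a=-3, c=M0/2=0, d=(M1−M0)/(6·2)=-124/141, b=Δ0−h0·(2M0+M1)/6=1979/282
seg 1: a=4, c=M1/2=-248/47, d=(M2−M1)/(6·1)=793/282, b=Δ1−h1·(2M1+M2)/6=-997/282
seg 2: a=-2, c=M2/2=297/94, d=(M3−M2)/(6·3)=-33/94, b=Δ2−h2·(2M2+M3)/6=-797/141
t_q=1/2 → seg 0, τ=1/2; S=-3+1979/282·τ+0·τ²+-124/141·τ³=75/188

  seg 0: a=-3 b=1979/282 c=0 d=-124/141
  seg 1: a=4 b=-997/282 c=-248/47 d=793/282
  seg 2: a=-2 b=-797/141 c=297/94 d=-33/94
S(1/2) = 75/188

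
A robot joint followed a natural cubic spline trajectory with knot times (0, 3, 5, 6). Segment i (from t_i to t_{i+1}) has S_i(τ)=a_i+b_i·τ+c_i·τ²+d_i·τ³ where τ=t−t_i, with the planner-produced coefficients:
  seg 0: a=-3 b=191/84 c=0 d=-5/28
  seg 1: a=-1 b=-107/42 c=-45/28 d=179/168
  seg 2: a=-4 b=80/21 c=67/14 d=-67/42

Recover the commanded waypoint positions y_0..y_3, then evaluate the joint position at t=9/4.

y_0 = S_0(0) = a_0 = -3
y_1 = S_1(0) = a_1 = -1
y_2 = S_2(0) = a_2 = -4
y_3 = S_2(1) = 3
t_q=9/4 is in segment 0 (τ=9/4); S_0(τ)=21/256

y_0=-3 y_1=-1 y_2=-4 y_3=3
S(9/4) = 21/256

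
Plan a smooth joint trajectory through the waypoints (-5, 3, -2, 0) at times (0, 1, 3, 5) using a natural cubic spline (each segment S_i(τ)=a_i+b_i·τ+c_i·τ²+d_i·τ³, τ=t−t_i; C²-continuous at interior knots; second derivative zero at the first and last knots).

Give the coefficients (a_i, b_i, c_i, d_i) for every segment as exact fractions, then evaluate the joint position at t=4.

Δ: Δ0=8, Δ1=-5/2, Δ2=1
row 1: diag=6, rhs=-63; c'=1/3, d'=-21/2
row 2: denom=8−2·1/3=22/3; d'=(21−2·-21/2)/(22/3)=63/11
back: M2=63/11
back: M1=-21/2−1/3·63/11=-273/22
M: M0=0, M1=-273/22, M2=63/11, M3=0
seg 0: a=-5, c=M0/2=0, d=(M1−M0)/(6·1)=-91/44, b=Δ0−h0·(2M0+M1)/6=443/44
seg 1: a=3, c=M1/2=-273/44, d=(M2−M1)/(6·2)=133/88, b=Δ1−h1·(2M1+M2)/6=85/22
seg 2: a=-2, c=M2/2=63/22, d=(M3−M2)/(6·2)=-21/44, b=Δ2−h2·(2M2+M3)/6=-31/11
t_q=4 → seg 2, τ=1; S=-2+-31/11·τ+63/22·τ²+-21/44·τ³=-107/44

  seg 0: a=-5 b=443/44 c=0 d=-91/44
  seg 1: a=3 b=85/22 c=-273/44 d=133/88
  seg 2: a=-2 b=-31/11 c=63/22 d=-21/44
S(4) = -107/44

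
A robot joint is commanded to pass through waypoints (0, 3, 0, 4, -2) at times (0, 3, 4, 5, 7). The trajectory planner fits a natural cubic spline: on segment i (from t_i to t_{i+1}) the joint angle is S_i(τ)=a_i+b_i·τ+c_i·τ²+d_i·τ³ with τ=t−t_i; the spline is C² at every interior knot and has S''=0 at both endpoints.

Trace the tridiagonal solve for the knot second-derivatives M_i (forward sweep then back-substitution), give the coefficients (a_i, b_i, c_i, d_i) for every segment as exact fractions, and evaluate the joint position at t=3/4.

Δ: Δ0=1, Δ1=-3, Δ2=4, Δ3=-3
row 1: diag=8, rhs=-24; c'=1/8, d'=-3
row 2: denom=4−1·1/8=31/8; d'=(42−1·-3)/(31/8)=360/31
row 3: denom=6−1·8/31=178/31; d'=(-42−1·360/31)/(178/31)=-831/89
back: M3=-831/89
back: M2=360/31−8/31·-831/89=1248/89
back: M1=-3−1/8·1248/89=-423/89
M: M0=0, M1=-423/89, M2=1248/89, M3=-831/89, M4=0
seg 0: a=0, c=M0/2=0, d=(M1−M0)/(6·3)=-47/178, b=Δ0−h0·(2M0+M1)/6=601/178
seg 1: a=3, c=M1/2=-423/178, d=(M2−M1)/(6·1)=557/178, b=Δ1−h1·(2M1+M2)/6=-334/89
seg 2: a=0, c=M2/2=624/89, d=(M3−M2)/(6·1)=-693/178, b=Δ2−h2·(2M2+M3)/6=157/178
seg 3: a=4, c=M3/2=-831/178, d=(M4−M3)/(6·2)=277/356, b=Δ3−h3·(2M3+M4)/6=287/89
t_q=3/4 → seg 0, τ=3/4; S=0+601/178·τ+0·τ²+-47/178·τ³=27579/11392

  seg 0: a=0 b=601/178 c=0 d=-47/178
  seg 1: a=3 b=-334/89 c=-423/178 d=557/178
  seg 2: a=0 b=157/178 c=624/89 d=-693/178
  seg 3: a=4 b=287/89 c=-831/178 d=277/356
S(3/4) = 27579/11392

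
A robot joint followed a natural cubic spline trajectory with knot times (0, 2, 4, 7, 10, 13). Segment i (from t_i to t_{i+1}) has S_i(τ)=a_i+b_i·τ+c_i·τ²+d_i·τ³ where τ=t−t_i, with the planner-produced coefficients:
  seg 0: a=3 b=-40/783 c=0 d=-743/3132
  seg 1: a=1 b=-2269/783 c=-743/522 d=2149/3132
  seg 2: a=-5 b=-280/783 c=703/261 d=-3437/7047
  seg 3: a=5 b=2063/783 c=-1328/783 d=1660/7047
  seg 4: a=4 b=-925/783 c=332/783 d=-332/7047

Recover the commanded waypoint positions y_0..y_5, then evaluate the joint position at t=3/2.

y_0 = S_0(0) = a_0 = 3
y_1 = S_1(0) = a_1 = 1
y_2 = S_2(0) = a_2 = -5
y_3 = S_3(0) = a_3 = 5
y_4 = S_4(0) = a_4 = 4
y_5 = S_4(3) = 3
t_q=3/2 is in segment 0 (τ=3/2); S_0(τ)=17729/8352

y_0=3 y_1=1 y_2=-5 y_3=5 y_4=4 y_5=3
S(3/2) = 17729/8352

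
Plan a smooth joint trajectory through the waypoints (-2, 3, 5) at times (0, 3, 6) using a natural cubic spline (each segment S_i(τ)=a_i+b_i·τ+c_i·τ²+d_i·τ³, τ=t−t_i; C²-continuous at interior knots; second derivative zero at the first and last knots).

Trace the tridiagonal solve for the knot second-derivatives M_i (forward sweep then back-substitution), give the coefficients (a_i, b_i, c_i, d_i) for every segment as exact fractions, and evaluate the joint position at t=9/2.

Δ: Δ0=5/3, Δ1=2/3
row 1: diag=12, rhs=-6; c'=1/4, d'=-1/2
back: M1=-1/2
M: M0=0, M1=-1/2, M2=0
seg 0: a=-2, c=M0/2=0, d=(M1−M0)/(6·3)=-1/36, b=Δ0−h0·(2M0+M1)/6=23/12
seg 1: a=3, c=M1/2=-1/4, d=(M2−M1)/(6·3)=1/36, b=Δ1−h1·(2M1+M2)/6=7/6
t_q=9/2 → seg 1, τ=3/2; S=3+7/6·τ+-1/4·τ²+1/36·τ³=137/32

  seg 0: a=-2 b=23/12 c=0 d=-1/36
  seg 1: a=3 b=7/6 c=-1/4 d=1/36
S(9/2) = 137/32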